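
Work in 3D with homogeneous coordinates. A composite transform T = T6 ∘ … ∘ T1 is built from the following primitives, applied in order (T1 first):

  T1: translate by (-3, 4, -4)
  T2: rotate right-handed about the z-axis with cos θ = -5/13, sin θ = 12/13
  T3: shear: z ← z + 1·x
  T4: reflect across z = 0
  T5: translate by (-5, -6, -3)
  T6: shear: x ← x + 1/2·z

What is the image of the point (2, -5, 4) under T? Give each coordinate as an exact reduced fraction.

T1 translate by (-3, 4, -4): (2, -5, 4) → (-1, -1, 0)
T2 rotate right-handed about the z-axis with cos θ = -5/13, sin θ = 12/13: (-1, -1, 0) → (17/13, -7/13, 0)
T3 shear: z ← z + 1·x: (17/13, -7/13, 0) → (17/13, -7/13, 17/13)
T4 reflect across z = 0: (17/13, -7/13, 17/13) → (17/13, -7/13, -17/13)
T5 translate by (-5, -6, -3): (17/13, -7/13, -17/13) → (-48/13, -85/13, -56/13)
T6 shear: x ← x + 1/2·z: (-48/13, -85/13, -56/13) → (-76/13, -85/13, -56/13)

T(p) = (-76/13, -85/13, -56/13)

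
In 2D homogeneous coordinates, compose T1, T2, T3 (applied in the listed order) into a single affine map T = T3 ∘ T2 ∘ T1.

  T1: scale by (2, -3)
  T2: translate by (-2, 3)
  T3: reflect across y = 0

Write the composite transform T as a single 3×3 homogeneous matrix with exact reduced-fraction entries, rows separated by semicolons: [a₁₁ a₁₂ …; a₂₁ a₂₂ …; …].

T1 = [2 0 0; 0 -3 0; 0 0 1]
T2·T1 = [2 0 -2; 0 -3 3; 0 0 1]
T3·…·T1 = [2 0 -2; 0 3 -3; 0 0 1]

T = [2 0 -2; 0 3 -3; 0 0 1]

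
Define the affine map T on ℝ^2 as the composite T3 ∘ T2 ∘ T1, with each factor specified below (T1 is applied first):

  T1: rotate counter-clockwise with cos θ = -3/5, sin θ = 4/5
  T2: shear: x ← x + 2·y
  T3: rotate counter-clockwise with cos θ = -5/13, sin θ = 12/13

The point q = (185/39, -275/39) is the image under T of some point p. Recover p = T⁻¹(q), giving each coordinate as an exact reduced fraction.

T1 = [-3/5 -4/5 0; 4/5 -3/5 0; 0 0 1]
T2·T1 = [1 -2 0; 4/5 -3/5 0; 0 0 1]
T3·…·T1 = [-73/65 86/65 0; 8/13 -21/13 0; 0 0 1]
det M = 1; M⁻¹ = [-21/13 -86/65 0; -8/13 -73/65 0; 0 0 1]
M⁻¹ · (185/39, -275/39)ᵀ = (5/3, 5)ᵀ

p = (5/3, 5)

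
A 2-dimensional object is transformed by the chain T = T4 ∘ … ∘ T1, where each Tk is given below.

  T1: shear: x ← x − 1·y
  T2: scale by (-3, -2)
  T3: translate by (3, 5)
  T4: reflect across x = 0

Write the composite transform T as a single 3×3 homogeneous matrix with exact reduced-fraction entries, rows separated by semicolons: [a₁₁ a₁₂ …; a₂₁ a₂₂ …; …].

T1 = [1 -1 0; 0 1 0; 0 0 1]
T2·T1 = [-3 3 0; 0 -2 0; 0 0 1]
T3·…·T1 = [-3 3 3; 0 -2 5; 0 0 1]
T4·…·T1 = [3 -3 -3; 0 -2 5; 0 0 1]

T = [3 -3 -3; 0 -2 5; 0 0 1]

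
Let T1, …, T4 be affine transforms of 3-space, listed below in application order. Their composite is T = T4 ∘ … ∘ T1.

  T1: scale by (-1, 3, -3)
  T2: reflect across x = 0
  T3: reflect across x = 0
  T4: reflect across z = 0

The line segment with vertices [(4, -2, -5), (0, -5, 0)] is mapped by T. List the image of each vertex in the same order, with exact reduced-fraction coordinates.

T1 scale by (-1, 3, -3): (4, -2, -5) → (-4, -6, 15); (0, -5, 0) → (0, -15, 0)
T2 reflect across x = 0: (-4, -6, 15) → (4, -6, 15); (0, -15, 0) → (0, -15, 0)
T3 reflect across x = 0: (4, -6, 15) → (-4, -6, 15); (0, -15, 0) → (0, -15, 0)
T4 reflect across z = 0: (-4, -6, 15) → (-4, -6, -15); (0, -15, 0) → (0, -15, 0)

image vertices: (-4, -6, -15), (0, -15, 0)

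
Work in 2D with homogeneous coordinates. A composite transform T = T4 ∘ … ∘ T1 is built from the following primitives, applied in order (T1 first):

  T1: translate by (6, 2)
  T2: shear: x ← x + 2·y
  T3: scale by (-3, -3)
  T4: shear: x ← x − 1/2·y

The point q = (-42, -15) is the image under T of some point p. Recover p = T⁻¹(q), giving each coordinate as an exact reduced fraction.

p = (1/2, 3)

T1 = [1 0 6; 0 1 2; 0 0 1]
T2·T1 = [1 2 10; 0 1 2; 0 0 1]
T3·…·T1 = [-3 -6 -30; 0 -3 -6; 0 0 1]
T4·…·T1 = [-3 -9/2 -27; 0 -3 -6; 0 0 1]
det M = 9; M⁻¹ = [-1/3 1/2 -6; 0 -1/3 -2; 0 0 1]
M⁻¹ · (-42, -15)ᵀ = (1/2, 3)ᵀ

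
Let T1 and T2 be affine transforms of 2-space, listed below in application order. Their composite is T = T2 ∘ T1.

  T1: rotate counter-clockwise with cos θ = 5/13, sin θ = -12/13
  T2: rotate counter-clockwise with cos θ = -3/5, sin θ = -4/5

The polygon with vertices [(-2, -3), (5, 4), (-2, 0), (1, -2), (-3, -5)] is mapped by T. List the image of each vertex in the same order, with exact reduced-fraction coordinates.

T1 rotate counter-clockwise with cos θ = 5/13, sin θ = -12/13: (-2, -3) → (-46/13, 9/13); (5, 4) → (73/13, -40/13); (-2, 0) → (-10/13, 24/13); (1, -2) → (-19/13, -22/13); (-3, -5) → (-75/13, 11/13)
T2 rotate counter-clockwise with cos θ = -3/5, sin θ = -4/5: (-46/13, 9/13) → (174/65, 157/65); (73/13, -40/13) → (-379/65, -172/65); (-10/13, 24/13) → (126/65, -32/65); (-19/13, -22/13) → (-31/65, 142/65); (-75/13, 11/13) → (269/65, 267/65)

image vertices: (174/65, 157/65), (-379/65, -172/65), (126/65, -32/65), (-31/65, 142/65), (269/65, 267/65)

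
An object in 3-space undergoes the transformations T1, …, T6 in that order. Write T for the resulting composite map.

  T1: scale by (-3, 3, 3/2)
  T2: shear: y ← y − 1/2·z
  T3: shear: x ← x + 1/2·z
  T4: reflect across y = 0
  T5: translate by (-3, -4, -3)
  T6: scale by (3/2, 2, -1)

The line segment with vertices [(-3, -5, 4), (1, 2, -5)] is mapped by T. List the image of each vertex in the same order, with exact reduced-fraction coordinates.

T1 scale by (-3, 3, 3/2): (-3, -5, 4) → (9, -15, 6); (1, 2, -5) → (-3, 6, -15/2)
T2 shear: y ← y − 1/2·z: (9, -15, 6) → (9, -18, 6); (-3, 6, -15/2) → (-3, 39/4, -15/2)
T3 shear: x ← x + 1/2·z: (9, -18, 6) → (12, -18, 6); (-3, 39/4, -15/2) → (-27/4, 39/4, -15/2)
T4 reflect across y = 0: (12, -18, 6) → (12, 18, 6); (-27/4, 39/4, -15/2) → (-27/4, -39/4, -15/2)
T5 translate by (-3, -4, -3): (12, 18, 6) → (9, 14, 3); (-27/4, -39/4, -15/2) → (-39/4, -55/4, -21/2)
T6 scale by (3/2, 2, -1): (9, 14, 3) → (27/2, 28, -3); (-39/4, -55/4, -21/2) → (-117/8, -55/2, 21/2)

image vertices: (27/2, 28, -3), (-117/8, -55/2, 21/2)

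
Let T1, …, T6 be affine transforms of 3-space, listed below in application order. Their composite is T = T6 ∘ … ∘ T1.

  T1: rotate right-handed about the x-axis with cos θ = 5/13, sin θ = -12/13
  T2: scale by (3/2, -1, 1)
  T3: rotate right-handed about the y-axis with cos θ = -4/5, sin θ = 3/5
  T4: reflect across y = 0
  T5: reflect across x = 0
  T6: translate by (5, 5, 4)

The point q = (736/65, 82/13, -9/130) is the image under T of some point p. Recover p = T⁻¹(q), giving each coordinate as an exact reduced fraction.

p = (5, 1, 1)

T1 = [1 0 0 0; 0 5/13 12/13 0; 0 -12/13 5/13 0; 0 0 0 1]
T2·T1 = [3/2 0 0 0; 0 -5/13 -12/13 0; 0 -12/13 5/13 0; 0 0 0 1]
T3·…·T1 = [-6/5 -36/65 3/13 0; 0 -5/13 -12/13 0; -9/10 48/65 -4/13 0; 0 0 0 1]
T4·…·T1 = [-6/5 -36/65 3/13 0; 0 5/13 12/13 0; -9/10 48/65 -4/13 0; 0 0 0 1]
T5·…·T1 = [6/5 36/65 -3/13 0; 0 5/13 12/13 0; -9/10 48/65 -4/13 0; 0 0 0 1]
T6·…·T1 = [6/5 36/65 -3/13 5; 0 5/13 12/13 5; -9/10 48/65 -4/13 4; 0 0 0 1]
det M = -3/2; M⁻¹ = [8/15 0 -2/5 -16/15; 36/65 5/13 48/65 -497/65; -3/13 12/13 -4/13 -29/13; 0 0 0 1]
M⁻¹ · (736/65, 82/13, -9/130)ᵀ = (5, 1, 1)ᵀ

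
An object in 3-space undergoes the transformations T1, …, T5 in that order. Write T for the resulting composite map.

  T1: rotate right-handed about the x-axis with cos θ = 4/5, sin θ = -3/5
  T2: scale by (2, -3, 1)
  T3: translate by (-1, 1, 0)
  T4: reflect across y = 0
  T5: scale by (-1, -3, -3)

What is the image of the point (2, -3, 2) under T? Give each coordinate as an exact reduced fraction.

T(p) = (-3, 69/5, -51/5)

T1 rotate right-handed about the x-axis with cos θ = 4/5, sin θ = -3/5: (2, -3, 2) → (2, -6/5, 17/5)
T2 scale by (2, -3, 1): (2, -6/5, 17/5) → (4, 18/5, 17/5)
T3 translate by (-1, 1, 0): (4, 18/5, 17/5) → (3, 23/5, 17/5)
T4 reflect across y = 0: (3, 23/5, 17/5) → (3, -23/5, 17/5)
T5 scale by (-1, -3, -3): (3, -23/5, 17/5) → (-3, 69/5, -51/5)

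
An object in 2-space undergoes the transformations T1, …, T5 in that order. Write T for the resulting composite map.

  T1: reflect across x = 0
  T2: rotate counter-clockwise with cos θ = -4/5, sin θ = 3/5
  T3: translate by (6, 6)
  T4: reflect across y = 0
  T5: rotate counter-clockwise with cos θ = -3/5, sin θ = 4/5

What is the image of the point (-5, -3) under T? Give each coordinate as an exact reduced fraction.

T(p) = (171/25, 247/25)

T1 reflect across x = 0: (-5, -3) → (5, -3)
T2 rotate counter-clockwise with cos θ = -4/5, sin θ = 3/5: (5, -3) → (-11/5, 27/5)
T3 translate by (6, 6): (-11/5, 27/5) → (19/5, 57/5)
T4 reflect across y = 0: (19/5, 57/5) → (19/5, -57/5)
T5 rotate counter-clockwise with cos θ = -3/5, sin θ = 4/5: (19/5, -57/5) → (171/25, 247/25)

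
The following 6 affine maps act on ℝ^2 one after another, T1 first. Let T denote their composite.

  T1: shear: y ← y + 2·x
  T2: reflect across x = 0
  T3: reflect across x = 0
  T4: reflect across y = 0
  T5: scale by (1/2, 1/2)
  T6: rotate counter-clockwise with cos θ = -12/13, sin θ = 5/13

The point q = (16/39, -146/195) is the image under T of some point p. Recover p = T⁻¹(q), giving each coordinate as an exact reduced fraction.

p = (-4/3, 8/5)

T1 = [1 0 0; 2 1 0; 0 0 1]
T2·T1 = [-1 0 0; 2 1 0; 0 0 1]
T3·…·T1 = [1 0 0; 2 1 0; 0 0 1]
T4·…·T1 = [1 0 0; -2 -1 0; 0 0 1]
T5·…·T1 = [1/2 0 0; -1 -1/2 0; 0 0 1]
T6·…·T1 = [-1/13 5/26 0; 29/26 6/13 0; 0 0 1]
det M = -1/4; M⁻¹ = [-24/13 10/13 0; 58/13 4/13 0; 0 0 1]
M⁻¹ · (16/39, -146/195)ᵀ = (-4/3, 8/5)ᵀ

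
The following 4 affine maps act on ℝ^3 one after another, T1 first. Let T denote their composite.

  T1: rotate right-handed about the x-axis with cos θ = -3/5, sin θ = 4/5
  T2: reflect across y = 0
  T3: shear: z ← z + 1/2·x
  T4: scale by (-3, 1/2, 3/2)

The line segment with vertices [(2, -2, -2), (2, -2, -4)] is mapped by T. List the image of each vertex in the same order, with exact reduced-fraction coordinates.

T1 rotate right-handed about the x-axis with cos θ = -3/5, sin θ = 4/5: (2, -2, -2) → (2, 14/5, -2/5); (2, -2, -4) → (2, 22/5, 4/5)
T2 reflect across y = 0: (2, 14/5, -2/5) → (2, -14/5, -2/5); (2, 22/5, 4/5) → (2, -22/5, 4/5)
T3 shear: z ← z + 1/2·x: (2, -14/5, -2/5) → (2, -14/5, 3/5); (2, -22/5, 4/5) → (2, -22/5, 9/5)
T4 scale by (-3, 1/2, 3/2): (2, -14/5, 3/5) → (-6, -7/5, 9/10); (2, -22/5, 9/5) → (-6, -11/5, 27/10)

image vertices: (-6, -7/5, 9/10), (-6, -11/5, 27/10)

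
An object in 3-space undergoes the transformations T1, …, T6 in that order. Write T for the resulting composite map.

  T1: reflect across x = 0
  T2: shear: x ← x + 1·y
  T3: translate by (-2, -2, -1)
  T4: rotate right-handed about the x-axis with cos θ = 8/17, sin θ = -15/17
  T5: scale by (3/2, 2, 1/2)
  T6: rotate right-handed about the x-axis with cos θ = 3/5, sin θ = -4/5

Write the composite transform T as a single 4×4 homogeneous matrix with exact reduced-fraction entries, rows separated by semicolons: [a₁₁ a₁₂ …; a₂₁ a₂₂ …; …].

T = [-3/2 3/2 0 -3; 0 18/85 106/85 -142/85; 0 -173/170 -108/85 281/85; 0 0 0 1]

T1 = [-1 0 0 0; 0 1 0 0; 0 0 1 0; 0 0 0 1]
T2·T1 = [-1 1 0 0; 0 1 0 0; 0 0 1 0; 0 0 0 1]
T3·…·T1 = [-1 1 0 -2; 0 1 0 -2; 0 0 1 -1; 0 0 0 1]
T4·…·T1 = [-1 1 0 -2; 0 8/17 15/17 -31/17; 0 -15/17 8/17 22/17; 0 0 0 1]
T5·…·T1 = [-3/2 3/2 0 -3; 0 16/17 30/17 -62/17; 0 -15/34 4/17 11/17; 0 0 0 1]
T6·…·T1 = [-3/2 3/2 0 -3; 0 18/85 106/85 -142/85; 0 -173/170 -108/85 281/85; 0 0 0 1]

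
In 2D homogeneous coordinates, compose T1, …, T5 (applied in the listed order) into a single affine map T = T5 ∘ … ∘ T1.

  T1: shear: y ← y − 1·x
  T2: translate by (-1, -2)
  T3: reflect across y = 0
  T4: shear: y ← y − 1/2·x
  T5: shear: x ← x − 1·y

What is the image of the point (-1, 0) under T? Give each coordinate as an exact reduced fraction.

T(p) = (-4, 2)

T1 shear: y ← y − 1·x: (-1, 0) → (-1, 1)
T2 translate by (-1, -2): (-1, 1) → (-2, -1)
T3 reflect across y = 0: (-2, -1) → (-2, 1)
T4 shear: y ← y − 1/2·x: (-2, 1) → (-2, 2)
T5 shear: x ← x − 1·y: (-2, 2) → (-4, 2)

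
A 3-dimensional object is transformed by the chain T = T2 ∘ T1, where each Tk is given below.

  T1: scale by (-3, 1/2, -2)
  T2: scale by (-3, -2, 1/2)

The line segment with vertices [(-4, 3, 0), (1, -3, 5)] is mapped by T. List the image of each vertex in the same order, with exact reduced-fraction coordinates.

T1 scale by (-3, 1/2, -2): (-4, 3, 0) → (12, 3/2, 0); (1, -3, 5) → (-3, -3/2, -10)
T2 scale by (-3, -2, 1/2): (12, 3/2, 0) → (-36, -3, 0); (-3, -3/2, -10) → (9, 3, -5)

image vertices: (-36, -3, 0), (9, 3, -5)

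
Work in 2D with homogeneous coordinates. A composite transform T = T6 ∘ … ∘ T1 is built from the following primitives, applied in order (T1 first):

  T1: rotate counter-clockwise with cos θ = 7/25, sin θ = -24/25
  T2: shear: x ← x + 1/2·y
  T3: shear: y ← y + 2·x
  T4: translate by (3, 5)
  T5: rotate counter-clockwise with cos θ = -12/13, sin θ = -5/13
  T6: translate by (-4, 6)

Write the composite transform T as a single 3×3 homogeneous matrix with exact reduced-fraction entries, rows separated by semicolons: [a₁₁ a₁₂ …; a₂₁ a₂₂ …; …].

T = [-22/65 -4/65 -63/13; 433/325 -1763/650 3/13; 0 0 1]

T1 = [7/25 24/25 0; -24/25 7/25 0; 0 0 1]
T2·T1 = [-1/5 11/10 0; -24/25 7/25 0; 0 0 1]
T3·…·T1 = [-1/5 11/10 0; -34/25 62/25 0; 0 0 1]
T4·…·T1 = [-1/5 11/10 3; -34/25 62/25 5; 0 0 1]
T5·…·T1 = [-22/65 -4/65 -11/13; 433/325 -1763/650 -75/13; 0 0 1]
T6·…·T1 = [-22/65 -4/65 -63/13; 433/325 -1763/650 3/13; 0 0 1]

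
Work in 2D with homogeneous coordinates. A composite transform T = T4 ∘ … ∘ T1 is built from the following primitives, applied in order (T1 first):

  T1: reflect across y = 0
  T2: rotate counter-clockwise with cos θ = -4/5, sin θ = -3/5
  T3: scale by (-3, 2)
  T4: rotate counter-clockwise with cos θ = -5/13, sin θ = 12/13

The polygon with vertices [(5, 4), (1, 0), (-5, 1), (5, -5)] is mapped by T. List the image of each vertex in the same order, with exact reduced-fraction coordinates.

T1 reflect across y = 0: (5, 4) → (5, -4); (1, 0) → (1, 0); (-5, 1) → (-5, -1); (5, -5) → (5, 5)
T2 rotate counter-clockwise with cos θ = -4/5, sin θ = -3/5: (5, -4) → (-32/5, 1/5); (1, 0) → (-4/5, -3/5); (-5, -1) → (17/5, 19/5); (5, 5) → (-1, -7)
T3 scale by (-3, 2): (-32/5, 1/5) → (96/5, 2/5); (-4/5, -3/5) → (12/5, -6/5); (17/5, 19/5) → (-51/5, 38/5); (-1, -7) → (3, -14)
T4 rotate counter-clockwise with cos θ = -5/13, sin θ = 12/13: (96/5, 2/5) → (-504/65, 1142/65); (12/5, -6/5) → (12/65, 174/65); (-51/5, 38/5) → (-201/65, -802/65); (3, -14) → (153/13, 106/13)

image vertices: (-504/65, 1142/65), (12/65, 174/65), (-201/65, -802/65), (153/13, 106/13)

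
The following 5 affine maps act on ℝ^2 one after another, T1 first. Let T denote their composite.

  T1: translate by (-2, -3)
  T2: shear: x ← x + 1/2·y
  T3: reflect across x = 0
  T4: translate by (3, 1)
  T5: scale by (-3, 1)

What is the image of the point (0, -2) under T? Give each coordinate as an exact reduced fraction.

T1 translate by (-2, -3): (0, -2) → (-2, -5)
T2 shear: x ← x + 1/2·y: (-2, -5) → (-9/2, -5)
T3 reflect across x = 0: (-9/2, -5) → (9/2, -5)
T4 translate by (3, 1): (9/2, -5) → (15/2, -4)
T5 scale by (-3, 1): (15/2, -4) → (-45/2, -4)

T(p) = (-45/2, -4)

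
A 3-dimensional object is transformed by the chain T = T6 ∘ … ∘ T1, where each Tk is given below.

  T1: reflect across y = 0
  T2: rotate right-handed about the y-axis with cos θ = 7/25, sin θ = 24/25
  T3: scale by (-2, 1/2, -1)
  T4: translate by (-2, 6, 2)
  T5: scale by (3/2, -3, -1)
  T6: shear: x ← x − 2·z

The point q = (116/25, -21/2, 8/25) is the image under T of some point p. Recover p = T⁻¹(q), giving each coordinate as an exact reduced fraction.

p = (-3, 5, -2)

T1 = [1 0 0 0; 0 -1 0 0; 0 0 1 0; 0 0 0 1]
T2·T1 = [7/25 0 24/25 0; 0 -1 0 0; -24/25 0 7/25 0; 0 0 0 1]
T3·…·T1 = [-14/25 0 -48/25 0; 0 -1/2 0 0; 24/25 0 -7/25 0; 0 0 0 1]
T4·…·T1 = [-14/25 0 -48/25 -2; 0 -1/2 0 6; 24/25 0 -7/25 2; 0 0 0 1]
T5·…·T1 = [-21/25 0 -72/25 -3; 0 3/2 0 -18; -24/25 0 7/25 -2; 0 0 0 1]
T6·…·T1 = [27/25 0 -86/25 1; 0 3/2 0 -18; -24/25 0 7/25 -2; 0 0 0 1]
det M = -9/2; M⁻¹ = [-7/75 0 -86/75 -11/5; 0 2/3 0 12; -8/25 0 -9/25 -2/5; 0 0 0 1]
M⁻¹ · (116/25, -21/2, 8/25)ᵀ = (-3, 5, -2)ᵀ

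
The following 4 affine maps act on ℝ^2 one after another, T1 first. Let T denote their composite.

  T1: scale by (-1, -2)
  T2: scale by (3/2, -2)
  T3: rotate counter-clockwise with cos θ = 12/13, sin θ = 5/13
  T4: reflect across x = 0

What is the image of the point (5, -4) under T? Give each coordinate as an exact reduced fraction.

T1 scale by (-1, -2): (5, -4) → (-5, 8)
T2 scale by (3/2, -2): (-5, 8) → (-15/2, -16)
T3 rotate counter-clockwise with cos θ = 12/13, sin θ = 5/13: (-15/2, -16) → (-10/13, -459/26)
T4 reflect across x = 0: (-10/13, -459/26) → (10/13, -459/26)

T(p) = (10/13, -459/26)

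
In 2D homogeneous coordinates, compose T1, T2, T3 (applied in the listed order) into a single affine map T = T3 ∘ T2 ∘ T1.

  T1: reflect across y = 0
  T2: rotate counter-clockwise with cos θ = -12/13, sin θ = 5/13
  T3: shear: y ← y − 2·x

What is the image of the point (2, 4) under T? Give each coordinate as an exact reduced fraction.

T1 reflect across y = 0: (2, 4) → (2, -4)
T2 rotate counter-clockwise with cos θ = -12/13, sin θ = 5/13: (2, -4) → (-4/13, 58/13)
T3 shear: y ← y − 2·x: (-4/13, 58/13) → (-4/13, 66/13)

T(p) = (-4/13, 66/13)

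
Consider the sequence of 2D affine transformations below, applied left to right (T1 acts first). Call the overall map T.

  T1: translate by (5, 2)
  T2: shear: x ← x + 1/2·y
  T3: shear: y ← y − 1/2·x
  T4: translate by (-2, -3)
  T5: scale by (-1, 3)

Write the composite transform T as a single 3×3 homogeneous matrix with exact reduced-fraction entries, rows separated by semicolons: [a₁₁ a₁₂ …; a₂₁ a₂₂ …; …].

T1 = [1 0 5; 0 1 2; 0 0 1]
T2·T1 = [1 1/2 6; 0 1 2; 0 0 1]
T3·…·T1 = [1 1/2 6; -1/2 3/4 -1; 0 0 1]
T4·…·T1 = [1 1/2 4; -1/2 3/4 -4; 0 0 1]
T5·…·T1 = [-1 -1/2 -4; -3/2 9/4 -12; 0 0 1]

T = [-1 -1/2 -4; -3/2 9/4 -12; 0 0 1]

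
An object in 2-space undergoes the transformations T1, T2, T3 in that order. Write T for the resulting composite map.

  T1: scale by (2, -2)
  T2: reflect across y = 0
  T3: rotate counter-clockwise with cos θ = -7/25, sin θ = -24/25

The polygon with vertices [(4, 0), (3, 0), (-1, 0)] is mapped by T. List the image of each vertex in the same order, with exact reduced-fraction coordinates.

image vertices: (-56/25, -192/25), (-42/25, -144/25), (14/25, 48/25)

T1 scale by (2, -2): (4, 0) → (8, 0); (3, 0) → (6, 0); (-1, 0) → (-2, 0)
T2 reflect across y = 0: (8, 0) → (8, 0); (6, 0) → (6, 0); (-2, 0) → (-2, 0)
T3 rotate counter-clockwise with cos θ = -7/25, sin θ = -24/25: (8, 0) → (-56/25, -192/25); (6, 0) → (-42/25, -144/25); (-2, 0) → (14/25, 48/25)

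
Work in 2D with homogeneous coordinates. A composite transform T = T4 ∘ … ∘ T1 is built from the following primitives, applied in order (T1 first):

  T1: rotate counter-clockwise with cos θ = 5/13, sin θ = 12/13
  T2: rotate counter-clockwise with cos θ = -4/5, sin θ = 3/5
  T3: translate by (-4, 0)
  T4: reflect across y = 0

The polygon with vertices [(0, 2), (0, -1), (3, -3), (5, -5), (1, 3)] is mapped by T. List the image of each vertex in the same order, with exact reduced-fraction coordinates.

T1 rotate counter-clockwise with cos θ = 5/13, sin θ = 12/13: (0, 2) → (-24/13, 10/13); (0, -1) → (12/13, -5/13); (3, -3) → (51/13, 21/13); (5, -5) → (85/13, 35/13); (1, 3) → (-31/13, 27/13)
T2 rotate counter-clockwise with cos θ = -4/5, sin θ = 3/5: (-24/13, 10/13) → (66/65, -112/65); (12/13, -5/13) → (-33/65, 56/65); (51/13, 21/13) → (-267/65, 69/65); (85/13, 35/13) → (-89/13, 23/13); (-31/13, 27/13) → (43/65, -201/65)
T3 translate by (-4, 0): (66/65, -112/65) → (-194/65, -112/65); (-33/65, 56/65) → (-293/65, 56/65); (-267/65, 69/65) → (-527/65, 69/65); (-89/13, 23/13) → (-141/13, 23/13); (43/65, -201/65) → (-217/65, -201/65)
T4 reflect across y = 0: (-194/65, -112/65) → (-194/65, 112/65); (-293/65, 56/65) → (-293/65, -56/65); (-527/65, 69/65) → (-527/65, -69/65); (-141/13, 23/13) → (-141/13, -23/13); (-217/65, -201/65) → (-217/65, 201/65)

image vertices: (-194/65, 112/65), (-293/65, -56/65), (-527/65, -69/65), (-141/13, -23/13), (-217/65, 201/65)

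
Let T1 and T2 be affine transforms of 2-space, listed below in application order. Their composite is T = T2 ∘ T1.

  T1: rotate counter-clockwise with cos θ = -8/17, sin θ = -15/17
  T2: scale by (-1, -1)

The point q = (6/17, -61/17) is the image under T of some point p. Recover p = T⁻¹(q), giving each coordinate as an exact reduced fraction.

T1 = [-8/17 15/17 0; -15/17 -8/17 0; 0 0 1]
T2·T1 = [8/17 -15/17 0; 15/17 8/17 0; 0 0 1]
det M = 1; M⁻¹ = [8/17 15/17 0; -15/17 8/17 0; 0 0 1]
M⁻¹ · (6/17, -61/17)ᵀ = (-3, -2)ᵀ

p = (-3, -2)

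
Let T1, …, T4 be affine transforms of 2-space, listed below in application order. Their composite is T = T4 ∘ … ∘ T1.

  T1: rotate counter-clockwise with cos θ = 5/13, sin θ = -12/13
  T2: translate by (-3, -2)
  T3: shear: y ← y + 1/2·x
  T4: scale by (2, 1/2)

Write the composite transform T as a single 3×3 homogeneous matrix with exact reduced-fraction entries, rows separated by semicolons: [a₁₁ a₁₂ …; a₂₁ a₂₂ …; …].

T1 = [5/13 12/13 0; -12/13 5/13 0; 0 0 1]
T2·T1 = [5/13 12/13 -3; -12/13 5/13 -2; 0 0 1]
T3·…·T1 = [5/13 12/13 -3; -19/26 11/13 -7/2; 0 0 1]
T4·…·T1 = [10/13 24/13 -6; -19/52 11/26 -7/4; 0 0 1]

T = [10/13 24/13 -6; -19/52 11/26 -7/4; 0 0 1]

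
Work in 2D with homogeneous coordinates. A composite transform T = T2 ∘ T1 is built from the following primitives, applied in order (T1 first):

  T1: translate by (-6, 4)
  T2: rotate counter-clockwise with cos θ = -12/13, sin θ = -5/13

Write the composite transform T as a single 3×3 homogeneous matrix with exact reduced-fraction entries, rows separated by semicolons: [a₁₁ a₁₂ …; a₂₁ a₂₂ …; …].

T1 = [1 0 -6; 0 1 4; 0 0 1]
T2·T1 = [-12/13 5/13 92/13; -5/13 -12/13 -18/13; 0 0 1]

T = [-12/13 5/13 92/13; -5/13 -12/13 -18/13; 0 0 1]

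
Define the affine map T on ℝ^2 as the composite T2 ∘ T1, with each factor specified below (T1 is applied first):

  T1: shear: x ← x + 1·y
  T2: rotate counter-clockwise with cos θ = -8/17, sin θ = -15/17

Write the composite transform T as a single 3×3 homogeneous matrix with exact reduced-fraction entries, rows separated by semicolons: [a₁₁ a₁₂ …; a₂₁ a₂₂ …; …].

T1 = [1 1 0; 0 1 0; 0 0 1]
T2·T1 = [-8/17 7/17 0; -15/17 -23/17 0; 0 0 1]

T = [-8/17 7/17 0; -15/17 -23/17 0; 0 0 1]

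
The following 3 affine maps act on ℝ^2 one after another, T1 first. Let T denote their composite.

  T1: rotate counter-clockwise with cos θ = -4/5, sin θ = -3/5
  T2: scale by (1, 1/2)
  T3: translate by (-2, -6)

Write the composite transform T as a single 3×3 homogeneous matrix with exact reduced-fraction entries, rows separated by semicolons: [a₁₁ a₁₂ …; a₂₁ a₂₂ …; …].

T = [-4/5 3/5 -2; -3/10 -2/5 -6; 0 0 1]

T1 = [-4/5 3/5 0; -3/5 -4/5 0; 0 0 1]
T2·T1 = [-4/5 3/5 0; -3/10 -2/5 0; 0 0 1]
T3·…·T1 = [-4/5 3/5 -2; -3/10 -2/5 -6; 0 0 1]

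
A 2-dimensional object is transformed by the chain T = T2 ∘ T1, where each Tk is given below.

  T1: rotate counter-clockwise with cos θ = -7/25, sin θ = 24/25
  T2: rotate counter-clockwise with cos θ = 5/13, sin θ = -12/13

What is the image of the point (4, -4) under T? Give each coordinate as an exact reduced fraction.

T(p) = (1828/325, -196/325)

T1 rotate counter-clockwise with cos θ = -7/25, sin θ = 24/25: (4, -4) → (68/25, 124/25)
T2 rotate counter-clockwise with cos θ = 5/13, sin θ = -12/13: (68/25, 124/25) → (1828/325, -196/325)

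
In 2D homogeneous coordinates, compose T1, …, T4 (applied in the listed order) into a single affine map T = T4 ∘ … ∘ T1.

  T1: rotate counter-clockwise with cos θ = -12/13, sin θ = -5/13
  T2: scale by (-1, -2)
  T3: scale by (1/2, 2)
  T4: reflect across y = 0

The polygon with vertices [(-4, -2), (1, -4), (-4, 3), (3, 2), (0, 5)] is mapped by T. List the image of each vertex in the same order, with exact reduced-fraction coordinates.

image vertices: (-19/13, 176/13), (16/13, 172/13), (-63/26, -64/13), (1, -12), (-25/26, -240/13)

T1 rotate counter-clockwise with cos θ = -12/13, sin θ = -5/13: (-4, -2) → (38/13, 44/13); (1, -4) → (-32/13, 43/13); (-4, 3) → (63/13, -16/13); (3, 2) → (-2, -3); (0, 5) → (25/13, -60/13)
T2 scale by (-1, -2): (38/13, 44/13) → (-38/13, -88/13); (-32/13, 43/13) → (32/13, -86/13); (63/13, -16/13) → (-63/13, 32/13); (-2, -3) → (2, 6); (25/13, -60/13) → (-25/13, 120/13)
T3 scale by (1/2, 2): (-38/13, -88/13) → (-19/13, -176/13); (32/13, -86/13) → (16/13, -172/13); (-63/13, 32/13) → (-63/26, 64/13); (2, 6) → (1, 12); (-25/13, 120/13) → (-25/26, 240/13)
T4 reflect across y = 0: (-19/13, -176/13) → (-19/13, 176/13); (16/13, -172/13) → (16/13, 172/13); (-63/26, 64/13) → (-63/26, -64/13); (1, 12) → (1, -12); (-25/26, 240/13) → (-25/26, -240/13)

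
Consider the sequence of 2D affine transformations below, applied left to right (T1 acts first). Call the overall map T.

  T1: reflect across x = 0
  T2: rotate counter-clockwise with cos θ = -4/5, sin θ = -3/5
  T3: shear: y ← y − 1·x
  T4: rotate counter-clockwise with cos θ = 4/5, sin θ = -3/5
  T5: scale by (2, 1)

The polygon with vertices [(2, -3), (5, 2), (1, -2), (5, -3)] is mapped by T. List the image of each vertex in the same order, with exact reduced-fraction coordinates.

T1 reflect across x = 0: (2, -3) → (-2, -3); (5, 2) → (-5, 2); (1, -2) → (-1, -2); (5, -3) → (-5, -3)
T2 rotate counter-clockwise with cos θ = -4/5, sin θ = -3/5: (-2, -3) → (-1/5, 18/5); (-5, 2) → (26/5, 7/5); (-1, -2) → (-2/5, 11/5); (-5, -3) → (11/5, 27/5)
T3 shear: y ← y − 1·x: (-1/5, 18/5) → (-1/5, 19/5); (26/5, 7/5) → (26/5, -19/5); (-2/5, 11/5) → (-2/5, 13/5); (11/5, 27/5) → (11/5, 16/5)
T4 rotate counter-clockwise with cos θ = 4/5, sin θ = -3/5: (-1/5, 19/5) → (53/25, 79/25); (26/5, -19/5) → (47/25, -154/25); (-2/5, 13/5) → (31/25, 58/25); (11/5, 16/5) → (92/25, 31/25)
T5 scale by (2, 1): (53/25, 79/25) → (106/25, 79/25); (47/25, -154/25) → (94/25, -154/25); (31/25, 58/25) → (62/25, 58/25); (92/25, 31/25) → (184/25, 31/25)

image vertices: (106/25, 79/25), (94/25, -154/25), (62/25, 58/25), (184/25, 31/25)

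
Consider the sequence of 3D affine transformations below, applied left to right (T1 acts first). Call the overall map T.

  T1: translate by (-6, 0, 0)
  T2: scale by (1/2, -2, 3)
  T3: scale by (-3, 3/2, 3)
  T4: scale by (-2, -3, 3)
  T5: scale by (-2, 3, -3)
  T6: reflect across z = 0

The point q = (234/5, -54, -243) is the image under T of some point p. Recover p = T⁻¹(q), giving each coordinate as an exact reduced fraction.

p = (-9/5, -2, -3)

T1 = [1 0 0 -6; 0 1 0 0; 0 0 1 0; 0 0 0 1]
T2·T1 = [1/2 0 0 -3; 0 -2 0 0; 0 0 3 0; 0 0 0 1]
T3·…·T1 = [-3/2 0 0 9; 0 -3 0 0; 0 0 9 0; 0 0 0 1]
T4·…·T1 = [3 0 0 -18; 0 9 0 0; 0 0 27 0; 0 0 0 1]
T5·…·T1 = [-6 0 0 36; 0 27 0 0; 0 0 -81 0; 0 0 0 1]
T6·…·T1 = [-6 0 0 36; 0 27 0 0; 0 0 81 0; 0 0 0 1]
det M = -13122; M⁻¹ = [-1/6 0 0 6; 0 1/27 0 0; 0 0 1/81 0; 0 0 0 1]
M⁻¹ · (234/5, -54, -243)ᵀ = (-9/5, -2, -3)ᵀ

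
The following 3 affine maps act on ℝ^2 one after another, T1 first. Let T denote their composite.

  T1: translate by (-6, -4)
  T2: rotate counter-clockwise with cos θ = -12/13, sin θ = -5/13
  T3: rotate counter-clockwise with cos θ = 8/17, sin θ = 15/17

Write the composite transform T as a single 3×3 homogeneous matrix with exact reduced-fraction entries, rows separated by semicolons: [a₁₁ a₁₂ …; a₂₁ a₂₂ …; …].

T = [-21/221 220/221 -58/17; -220/221 -21/221 108/17; 0 0 1]

T1 = [1 0 -6; 0 1 -4; 0 0 1]
T2·T1 = [-12/13 5/13 4; -5/13 -12/13 6; 0 0 1]
T3·…·T1 = [-21/221 220/221 -58/17; -220/221 -21/221 108/17; 0 0 1]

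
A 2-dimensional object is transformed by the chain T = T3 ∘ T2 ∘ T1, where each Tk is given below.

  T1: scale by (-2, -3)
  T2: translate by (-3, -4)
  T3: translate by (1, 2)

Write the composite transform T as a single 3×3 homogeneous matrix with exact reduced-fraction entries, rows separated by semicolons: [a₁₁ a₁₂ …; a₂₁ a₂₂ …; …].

T = [-2 0 -2; 0 -3 -2; 0 0 1]

T1 = [-2 0 0; 0 -3 0; 0 0 1]
T2·T1 = [-2 0 -3; 0 -3 -4; 0 0 1]
T3·…·T1 = [-2 0 -2; 0 -3 -2; 0 0 1]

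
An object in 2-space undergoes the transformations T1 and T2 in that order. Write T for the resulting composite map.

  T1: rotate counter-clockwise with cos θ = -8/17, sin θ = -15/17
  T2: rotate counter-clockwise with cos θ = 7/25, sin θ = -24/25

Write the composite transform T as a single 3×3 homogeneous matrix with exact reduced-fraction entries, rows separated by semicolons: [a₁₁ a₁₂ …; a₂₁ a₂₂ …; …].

T1 = [-8/17 15/17 0; -15/17 -8/17 0; 0 0 1]
T2·T1 = [-416/425 -87/425 0; 87/425 -416/425 0; 0 0 1]

T = [-416/425 -87/425 0; 87/425 -416/425 0; 0 0 1]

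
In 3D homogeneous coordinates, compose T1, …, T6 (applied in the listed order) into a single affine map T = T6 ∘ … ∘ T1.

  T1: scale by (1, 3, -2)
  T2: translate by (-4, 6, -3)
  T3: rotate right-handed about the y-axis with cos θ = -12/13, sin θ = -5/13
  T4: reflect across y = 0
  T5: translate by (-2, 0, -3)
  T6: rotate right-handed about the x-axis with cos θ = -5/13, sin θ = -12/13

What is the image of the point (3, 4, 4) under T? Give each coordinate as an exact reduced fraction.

T(p) = (41/13, 2226/169, 2368/169)

T1 scale by (1, 3, -2): (3, 4, 4) → (3, 12, -8)
T2 translate by (-4, 6, -3): (3, 12, -8) → (-1, 18, -11)
T3 rotate right-handed about the y-axis with cos θ = -12/13, sin θ = -5/13: (-1, 18, -11) → (67/13, 18, 127/13)
T4 reflect across y = 0: (67/13, 18, 127/13) → (67/13, -18, 127/13)
T5 translate by (-2, 0, -3): (67/13, -18, 127/13) → (41/13, -18, 88/13)
T6 rotate right-handed about the x-axis with cos θ = -5/13, sin θ = -12/13: (41/13, -18, 88/13) → (41/13, 2226/169, 2368/169)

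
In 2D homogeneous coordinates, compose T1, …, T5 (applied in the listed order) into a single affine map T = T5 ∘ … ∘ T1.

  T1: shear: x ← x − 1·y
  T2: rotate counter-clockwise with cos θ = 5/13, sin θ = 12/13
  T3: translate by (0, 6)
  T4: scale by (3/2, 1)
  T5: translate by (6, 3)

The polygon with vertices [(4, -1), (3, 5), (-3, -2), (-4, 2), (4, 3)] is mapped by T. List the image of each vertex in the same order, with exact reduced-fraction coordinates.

T1 shear: x ← x − 1·y: (4, -1) → (5, -1); (3, 5) → (-2, 5); (-3, -2) → (-1, -2); (-4, 2) → (-6, 2); (4, 3) → (1, 3)
T2 rotate counter-clockwise with cos θ = 5/13, sin θ = 12/13: (5, -1) → (37/13, 55/13); (-2, 5) → (-70/13, 1/13); (-1, -2) → (19/13, -22/13); (-6, 2) → (-54/13, -62/13); (1, 3) → (-31/13, 27/13)
T3 translate by (0, 6): (37/13, 55/13) → (37/13, 133/13); (-70/13, 1/13) → (-70/13, 79/13); (19/13, -22/13) → (19/13, 56/13); (-54/13, -62/13) → (-54/13, 16/13); (-31/13, 27/13) → (-31/13, 105/13)
T4 scale by (3/2, 1): (37/13, 133/13) → (111/26, 133/13); (-70/13, 79/13) → (-105/13, 79/13); (19/13, 56/13) → (57/26, 56/13); (-54/13, 16/13) → (-81/13, 16/13); (-31/13, 105/13) → (-93/26, 105/13)
T5 translate by (6, 3): (111/26, 133/13) → (267/26, 172/13); (-105/13, 79/13) → (-27/13, 118/13); (57/26, 56/13) → (213/26, 95/13); (-81/13, 16/13) → (-3/13, 55/13); (-93/26, 105/13) → (63/26, 144/13)

image vertices: (267/26, 172/13), (-27/13, 118/13), (213/26, 95/13), (-3/13, 55/13), (63/26, 144/13)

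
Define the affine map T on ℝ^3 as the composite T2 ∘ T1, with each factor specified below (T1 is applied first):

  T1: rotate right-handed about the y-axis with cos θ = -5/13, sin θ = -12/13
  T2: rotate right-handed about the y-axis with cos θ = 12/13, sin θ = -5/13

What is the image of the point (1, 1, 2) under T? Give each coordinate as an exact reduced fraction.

T1 rotate right-handed about the y-axis with cos θ = -5/13, sin θ = -12/13: (1, 1, 2) → (-29/13, 1, 2/13)
T2 rotate right-handed about the y-axis with cos θ = 12/13, sin θ = -5/13: (-29/13, 1, 2/13) → (-358/169, 1, -121/169)

T(p) = (-358/169, 1, -121/169)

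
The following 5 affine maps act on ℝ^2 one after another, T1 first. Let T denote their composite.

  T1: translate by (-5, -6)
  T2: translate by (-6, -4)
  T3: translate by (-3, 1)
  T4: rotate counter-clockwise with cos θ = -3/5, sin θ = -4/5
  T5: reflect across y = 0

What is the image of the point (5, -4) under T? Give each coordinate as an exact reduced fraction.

T(p) = (-5, -15)

T1 translate by (-5, -6): (5, -4) → (0, -10)
T2 translate by (-6, -4): (0, -10) → (-6, -14)
T3 translate by (-3, 1): (-6, -14) → (-9, -13)
T4 rotate counter-clockwise with cos θ = -3/5, sin θ = -4/5: (-9, -13) → (-5, 15)
T5 reflect across y = 0: (-5, 15) → (-5, -15)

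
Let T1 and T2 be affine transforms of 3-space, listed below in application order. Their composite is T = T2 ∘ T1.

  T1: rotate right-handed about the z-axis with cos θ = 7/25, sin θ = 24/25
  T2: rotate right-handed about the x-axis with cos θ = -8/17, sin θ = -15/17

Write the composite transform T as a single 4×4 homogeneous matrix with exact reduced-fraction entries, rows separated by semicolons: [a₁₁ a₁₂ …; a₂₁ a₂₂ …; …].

T = [7/25 -24/25 0 0; -192/425 -56/425 15/17 0; -72/85 -21/85 -8/17 0; 0 0 0 1]

T1 = [7/25 -24/25 0 0; 24/25 7/25 0 0; 0 0 1 0; 0 0 0 1]
T2·T1 = [7/25 -24/25 0 0; -192/425 -56/425 15/17 0; -72/85 -21/85 -8/17 0; 0 0 0 1]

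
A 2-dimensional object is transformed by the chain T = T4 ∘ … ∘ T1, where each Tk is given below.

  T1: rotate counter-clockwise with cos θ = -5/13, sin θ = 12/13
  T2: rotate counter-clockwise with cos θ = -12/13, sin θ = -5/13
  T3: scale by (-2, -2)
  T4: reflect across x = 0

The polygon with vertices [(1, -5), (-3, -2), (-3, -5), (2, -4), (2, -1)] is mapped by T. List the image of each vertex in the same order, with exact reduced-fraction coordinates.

image vertices: (-950/169, 1438/169), (-92/13, -18/13), (-1910/169, 486/169), (-472/169, 1436/169), (242/169, 716/169)

T1 rotate counter-clockwise with cos θ = -5/13, sin θ = 12/13: (1, -5) → (55/13, 37/13); (-3, -2) → (3, -2); (-3, -5) → (75/13, -11/13); (2, -4) → (38/13, 44/13); (2, -1) → (2/13, 29/13)
T2 rotate counter-clockwise with cos θ = -12/13, sin θ = -5/13: (55/13, 37/13) → (-475/169, -719/169); (3, -2) → (-46/13, 9/13); (75/13, -11/13) → (-955/169, -243/169); (38/13, 44/13) → (-236/169, -718/169); (2/13, 29/13) → (121/169, -358/169)
T3 scale by (-2, -2): (-475/169, -719/169) → (950/169, 1438/169); (-46/13, 9/13) → (92/13, -18/13); (-955/169, -243/169) → (1910/169, 486/169); (-236/169, -718/169) → (472/169, 1436/169); (121/169, -358/169) → (-242/169, 716/169)
T4 reflect across x = 0: (950/169, 1438/169) → (-950/169, 1438/169); (92/13, -18/13) → (-92/13, -18/13); (1910/169, 486/169) → (-1910/169, 486/169); (472/169, 1436/169) → (-472/169, 1436/169); (-242/169, 716/169) → (242/169, 716/169)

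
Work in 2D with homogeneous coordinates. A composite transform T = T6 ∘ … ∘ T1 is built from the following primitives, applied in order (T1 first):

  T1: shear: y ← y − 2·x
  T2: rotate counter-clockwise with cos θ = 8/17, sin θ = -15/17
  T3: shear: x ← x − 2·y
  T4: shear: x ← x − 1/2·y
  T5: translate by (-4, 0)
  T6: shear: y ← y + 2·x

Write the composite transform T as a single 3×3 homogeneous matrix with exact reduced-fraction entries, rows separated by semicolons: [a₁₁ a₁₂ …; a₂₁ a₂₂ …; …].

T1 = [1 0 0; -2 1 0; 0 0 1]
T2·T1 = [-22/17 15/17 0; -31/17 8/17 0; 0 0 1]
T3·…·T1 = [40/17 -1/17 0; -31/17 8/17 0; 0 0 1]
T4·…·T1 = [111/34 -5/17 0; -31/17 8/17 0; 0 0 1]
T5·…·T1 = [111/34 -5/17 -4; -31/17 8/17 0; 0 0 1]
T6·…·T1 = [111/34 -5/17 -4; 80/17 -2/17 -8; 0 0 1]

T = [111/34 -5/17 -4; 80/17 -2/17 -8; 0 0 1]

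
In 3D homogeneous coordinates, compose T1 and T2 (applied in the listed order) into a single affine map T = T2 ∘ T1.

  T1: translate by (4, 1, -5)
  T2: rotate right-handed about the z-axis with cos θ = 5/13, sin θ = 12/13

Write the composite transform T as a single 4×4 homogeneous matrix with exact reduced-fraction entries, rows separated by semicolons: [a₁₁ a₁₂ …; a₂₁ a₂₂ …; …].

T = [5/13 -12/13 0 8/13; 12/13 5/13 0 53/13; 0 0 1 -5; 0 0 0 1]

T1 = [1 0 0 4; 0 1 0 1; 0 0 1 -5; 0 0 0 1]
T2·T1 = [5/13 -12/13 0 8/13; 12/13 5/13 0 53/13; 0 0 1 -5; 0 0 0 1]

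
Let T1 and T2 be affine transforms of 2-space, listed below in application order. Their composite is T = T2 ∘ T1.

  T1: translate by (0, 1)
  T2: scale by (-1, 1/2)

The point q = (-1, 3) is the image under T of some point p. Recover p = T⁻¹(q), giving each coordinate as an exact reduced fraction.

p = (1, 5)

T1 = [1 0 0; 0 1 1; 0 0 1]
T2·T1 = [-1 0 0; 0 1/2 1/2; 0 0 1]
det M = -1/2; M⁻¹ = [-1 0 0; 0 2 -1; 0 0 1]
M⁻¹ · (-1, 3)ᵀ = (1, 5)ᵀ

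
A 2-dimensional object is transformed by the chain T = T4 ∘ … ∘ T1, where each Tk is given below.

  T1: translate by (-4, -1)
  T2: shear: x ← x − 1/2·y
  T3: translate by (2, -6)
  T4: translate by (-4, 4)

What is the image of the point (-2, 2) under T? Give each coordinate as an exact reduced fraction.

T(p) = (-17/2, -1)

T1 translate by (-4, -1): (-2, 2) → (-6, 1)
T2 shear: x ← x − 1/2·y: (-6, 1) → (-13/2, 1)
T3 translate by (2, -6): (-13/2, 1) → (-9/2, -5)
T4 translate by (-4, 4): (-9/2, -5) → (-17/2, -1)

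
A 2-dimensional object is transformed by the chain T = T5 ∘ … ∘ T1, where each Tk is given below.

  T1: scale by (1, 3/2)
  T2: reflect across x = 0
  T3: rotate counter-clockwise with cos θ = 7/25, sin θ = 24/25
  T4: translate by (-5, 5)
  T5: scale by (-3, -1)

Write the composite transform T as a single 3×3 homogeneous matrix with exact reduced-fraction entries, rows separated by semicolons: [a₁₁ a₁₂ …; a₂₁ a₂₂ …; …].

T1 = [1 0 0; 0 3/2 0; 0 0 1]
T2·T1 = [-1 0 0; 0 3/2 0; 0 0 1]
T3·…·T1 = [-7/25 -36/25 0; -24/25 21/50 0; 0 0 1]
T4·…·T1 = [-7/25 -36/25 -5; -24/25 21/50 5; 0 0 1]
T5·…·T1 = [21/25 108/25 15; 24/25 -21/50 -5; 0 0 1]

T = [21/25 108/25 15; 24/25 -21/50 -5; 0 0 1]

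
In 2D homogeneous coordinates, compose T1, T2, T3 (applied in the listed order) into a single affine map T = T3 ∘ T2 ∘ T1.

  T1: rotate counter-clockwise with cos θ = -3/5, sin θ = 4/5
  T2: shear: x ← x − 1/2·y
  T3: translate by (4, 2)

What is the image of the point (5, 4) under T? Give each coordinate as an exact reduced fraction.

T1 rotate counter-clockwise with cos θ = -3/5, sin θ = 4/5: (5, 4) → (-31/5, 8/5)
T2 shear: x ← x − 1/2·y: (-31/5, 8/5) → (-7, 8/5)
T3 translate by (4, 2): (-7, 8/5) → (-3, 18/5)

T(p) = (-3, 18/5)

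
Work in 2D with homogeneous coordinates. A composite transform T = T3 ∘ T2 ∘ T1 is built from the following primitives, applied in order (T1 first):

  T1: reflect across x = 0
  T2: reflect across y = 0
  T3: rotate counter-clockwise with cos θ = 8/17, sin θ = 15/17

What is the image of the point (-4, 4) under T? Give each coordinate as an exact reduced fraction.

T1 reflect across x = 0: (-4, 4) → (4, 4)
T2 reflect across y = 0: (4, 4) → (4, -4)
T3 rotate counter-clockwise with cos θ = 8/17, sin θ = 15/17: (4, -4) → (92/17, 28/17)

T(p) = (92/17, 28/17)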